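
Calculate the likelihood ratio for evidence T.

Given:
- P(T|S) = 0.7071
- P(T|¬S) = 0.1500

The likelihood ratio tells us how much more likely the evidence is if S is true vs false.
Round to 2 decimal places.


Likelihood Ratio (LR) = P(T|S) / P(T|¬S)

LR = 0.7071 / 0.1500
   = 4.71

The evidence is 4.71 times more likely if S is true than if S is false.
Since LR > 1, the evidence supports S over ¬S.


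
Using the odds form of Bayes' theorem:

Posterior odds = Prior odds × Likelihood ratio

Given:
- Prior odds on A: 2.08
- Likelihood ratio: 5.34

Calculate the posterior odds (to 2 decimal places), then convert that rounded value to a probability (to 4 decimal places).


Step 1: Calculate posterior odds
Posterior odds = Prior odds × LR
               = 2.08 × 5.34
               = 11.11

Step 2: Convert to probability
P(A|E) = Posterior odds / (1 + Posterior odds)
       = 11.11 / (1 + 11.11)
       = 11.11 / 12.11
       = 0.9174

The evidence increased P(A) from 0.6753 to 0.9174.


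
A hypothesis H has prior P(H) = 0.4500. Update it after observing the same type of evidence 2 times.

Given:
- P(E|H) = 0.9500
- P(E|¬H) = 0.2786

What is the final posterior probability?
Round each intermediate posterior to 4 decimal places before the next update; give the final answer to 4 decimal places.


Sequential Bayesian updating:

Initial prior: P(H) = 0.4500

Update 1:
  P(E) = 0.9500 × 0.4500 + 0.2786 × 0.5500 = 0.42750000 + 0.15323000 = 0.58073000
  P(H|E) = 0.42750000 / 0.58073000 = 0.7361

Update 2:
  P(E) = 0.9500 × 0.7361 + 0.2786 × 0.2639 = 0.69929500 + 0.07352254 = 0.77281754
  P(H|E) = 0.69929500 / 0.77281754 = 0.9049

Final posterior: 0.9049


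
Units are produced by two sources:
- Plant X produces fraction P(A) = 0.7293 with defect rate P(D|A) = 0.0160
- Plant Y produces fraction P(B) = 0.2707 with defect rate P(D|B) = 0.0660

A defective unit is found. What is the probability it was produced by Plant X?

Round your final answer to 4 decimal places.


Let A = from Plant X, D = defective

Given:
- P(A) = 0.7293, P(B) = 0.2707
- P(D|A) = 0.0160, P(D|B) = 0.0660

Step 1: Find P(D)
P(D) = P(D|A)P(A) + P(D|B)P(B)
     = 0.0160 × 0.7293 + 0.0660 × 0.2707
     = 0.01166880 + 0.01786620
     = 0.02953500

Step 2: Apply Bayes' theorem
P(A|D) = P(D|A)P(A) / P(D)
       = 0.01166880 / 0.02953500
       = 0.3951


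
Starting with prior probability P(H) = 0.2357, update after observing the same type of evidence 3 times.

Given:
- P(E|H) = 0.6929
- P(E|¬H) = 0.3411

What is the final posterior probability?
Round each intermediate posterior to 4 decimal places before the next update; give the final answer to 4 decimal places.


Sequential Bayesian updating:

Initial prior: P(H) = 0.2357

Update 1:
  P(E) = 0.6929 × 0.2357 + 0.3411 × 0.7643 = 0.16331653 + 0.26070273 = 0.42401926
  P(H|E) = 0.16331653 / 0.42401926 = 0.3852

Update 2:
  P(E) = 0.6929 × 0.3852 + 0.3411 × 0.6148 = 0.26690508 + 0.20970828 = 0.47661336
  P(H|E) = 0.26690508 / 0.47661336 = 0.5600

Update 3:
  P(E) = 0.6929 × 0.5600 + 0.3411 × 0.4400 = 0.38802400 + 0.15008400 = 0.53810800
  P(H|E) = 0.38802400 / 0.53810800 = 0.7211

Final posterior: 0.7211


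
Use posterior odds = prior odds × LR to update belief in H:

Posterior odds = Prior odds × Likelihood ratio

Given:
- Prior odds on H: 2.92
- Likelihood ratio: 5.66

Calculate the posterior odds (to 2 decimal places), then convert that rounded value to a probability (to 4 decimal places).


Step 1: Calculate posterior odds
Posterior odds = Prior odds × LR
               = 2.92 × 5.66
               = 16.53

Step 2: Convert to probability
P(H|E) = Posterior odds / (1 + Posterior odds)
       = 16.53 / (1 + 16.53)
       = 16.53 / 17.53
       = 0.9430

The evidence increased P(H) from 0.7449 to 0.9430.


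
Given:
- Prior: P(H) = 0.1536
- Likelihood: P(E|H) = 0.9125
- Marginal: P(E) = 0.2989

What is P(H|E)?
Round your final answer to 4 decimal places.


Using Bayes' theorem:

P(H|E) = P(E|H) × P(H) / P(E)
       = 0.9125 × 0.1536 / 0.2989
       = 0.14016000 / 0.2989
       = 0.4689

The evidence strengthens our belief in H.
Prior: 0.1536 → Posterior: 0.4689


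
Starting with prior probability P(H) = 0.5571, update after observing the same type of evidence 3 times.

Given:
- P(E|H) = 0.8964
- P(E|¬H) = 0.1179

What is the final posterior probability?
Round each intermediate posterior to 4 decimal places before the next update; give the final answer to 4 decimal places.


Sequential Bayesian updating:

Initial prior: P(H) = 0.5571

Update 1:
  P(E) = 0.8964 × 0.5571 + 0.1179 × 0.4429 = 0.49938444 + 0.05221791 = 0.55160235
  P(H|E) = 0.49938444 / 0.55160235 = 0.9053

Update 2:
  P(E) = 0.8964 × 0.9053 + 0.1179 × 0.0947 = 0.81151092 + 0.01116513 = 0.82267605
  P(H|E) = 0.81151092 / 0.82267605 = 0.9864

Update 3:
  P(E) = 0.8964 × 0.9864 + 0.1179 × 0.0136 = 0.88420896 + 0.00160344 = 0.88581240
  P(H|E) = 0.88420896 / 0.88581240 = 0.9982

Final posterior: 0.9982


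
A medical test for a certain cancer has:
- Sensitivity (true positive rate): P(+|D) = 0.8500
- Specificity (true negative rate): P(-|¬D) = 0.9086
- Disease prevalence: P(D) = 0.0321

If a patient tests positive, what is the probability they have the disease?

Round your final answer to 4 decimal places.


Let D = has disease, + = positive test

Given:
- P(D) = 0.0321 (prevalence)
- P(+|D) = 0.8500 (sensitivity)
- P(-|¬D) = 0.9086 (specificity)
- P(+|¬D) = 0.0914 (false positive rate = 1 - specificity)

Step 1: Find P(+)
P(+) = P(+|D)P(D) + P(+|¬D)P(¬D)
     = 0.8500 × 0.0321 + 0.0914 × 0.9679
     = 0.02728500 + 0.08846606
     = 0.11575106

Step 2: Apply Bayes' theorem for P(D|+)
P(D|+) = P(+|D)P(D) / P(+)
       = 0.02728500 / 0.11575106
       = 0.2357


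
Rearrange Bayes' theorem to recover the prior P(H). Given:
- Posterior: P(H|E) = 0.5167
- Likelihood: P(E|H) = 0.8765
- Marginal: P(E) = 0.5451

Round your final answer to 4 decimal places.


From Bayes' theorem: P(H|E) = P(E|H) × P(H) / P(E)

Rearranging for P(H):
P(H) = P(H|E) × P(E) / P(E|H)
     = 0.5167 × 0.5451 / 0.8765
     = 0.28165317 / 0.8765
     = 0.3213


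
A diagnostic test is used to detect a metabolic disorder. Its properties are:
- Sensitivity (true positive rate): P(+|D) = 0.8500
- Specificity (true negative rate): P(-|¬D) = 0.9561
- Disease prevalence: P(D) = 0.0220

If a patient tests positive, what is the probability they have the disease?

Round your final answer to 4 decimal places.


Let D = has disease, + = positive test

Given:
- P(D) = 0.0220 (prevalence)
- P(+|D) = 0.8500 (sensitivity)
- P(-|¬D) = 0.9561 (specificity)
- P(+|¬D) = 0.0439 (false positive rate = 1 - specificity)

Step 1: Find P(+)
P(+) = P(+|D)P(D) + P(+|¬D)P(¬D)
     = 0.8500 × 0.0220 + 0.0439 × 0.9780
     = 0.01870000 + 0.04293420
     = 0.06163420

Step 2: Apply Bayes' theorem for P(D|+)
P(D|+) = P(+|D)P(D) / P(+)
       = 0.01870000 / 0.06163420
       = 0.3034


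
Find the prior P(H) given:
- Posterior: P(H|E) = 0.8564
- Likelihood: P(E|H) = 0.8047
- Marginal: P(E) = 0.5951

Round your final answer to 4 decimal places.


From Bayes' theorem: P(H|E) = P(E|H) × P(H) / P(E)

Rearranging for P(H):
P(H) = P(H|E) × P(E) / P(E|H)
     = 0.8564 × 0.5951 / 0.8047
     = 0.50964364 / 0.8047
     = 0.6333


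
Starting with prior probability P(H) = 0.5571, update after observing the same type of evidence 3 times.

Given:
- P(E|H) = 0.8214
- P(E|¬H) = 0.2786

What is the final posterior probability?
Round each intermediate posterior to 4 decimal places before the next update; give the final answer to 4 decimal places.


Sequential Bayesian updating:

Initial prior: P(H) = 0.5571

Update 1:
  P(E) = 0.8214 × 0.5571 + 0.2786 × 0.4429 = 0.45760194 + 0.12339194 = 0.58099388
  P(H|E) = 0.45760194 / 0.58099388 = 0.7876

Update 2:
  P(E) = 0.8214 × 0.7876 + 0.2786 × 0.2124 = 0.64693464 + 0.05917464 = 0.70610928
  P(H|E) = 0.64693464 / 0.70610928 = 0.9162

Update 3:
  P(E) = 0.8214 × 0.9162 + 0.2786 × 0.0838 = 0.75256668 + 0.02334668 = 0.77591336
  P(H|E) = 0.75256668 / 0.77591336 = 0.9699

Final posterior: 0.9699


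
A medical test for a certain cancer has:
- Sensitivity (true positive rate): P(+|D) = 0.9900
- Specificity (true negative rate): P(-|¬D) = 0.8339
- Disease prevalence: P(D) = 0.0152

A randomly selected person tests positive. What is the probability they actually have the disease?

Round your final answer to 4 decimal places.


Let D = has disease, + = positive test

Given:
- P(D) = 0.0152 (prevalence)
- P(+|D) = 0.9900 (sensitivity)
- P(-|¬D) = 0.8339 (specificity)
- P(+|¬D) = 0.1661 (false positive rate = 1 - specificity)

Step 1: Find P(+)
P(+) = P(+|D)P(D) + P(+|¬D)P(¬D)
     = 0.9900 × 0.0152 + 0.1661 × 0.9848
     = 0.01504800 + 0.16357528
     = 0.17862328

Step 2: Apply Bayes' theorem for P(D|+)
P(D|+) = P(+|D)P(D) / P(+)
       = 0.01504800 / 0.17862328
       = 0.0842


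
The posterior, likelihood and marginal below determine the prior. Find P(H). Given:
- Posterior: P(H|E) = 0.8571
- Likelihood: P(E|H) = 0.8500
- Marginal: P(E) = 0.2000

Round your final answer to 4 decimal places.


From Bayes' theorem: P(H|E) = P(E|H) × P(H) / P(E)

Rearranging for P(H):
P(H) = P(H|E) × P(E) / P(E|H)
     = 0.8571 × 0.2000 / 0.8500
     = 0.17142000 / 0.8500
     = 0.2017


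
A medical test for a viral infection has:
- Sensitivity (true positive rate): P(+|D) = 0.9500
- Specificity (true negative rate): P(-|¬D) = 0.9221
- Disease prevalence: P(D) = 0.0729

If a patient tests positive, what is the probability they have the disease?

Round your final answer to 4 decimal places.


Let D = has disease, + = positive test

Given:
- P(D) = 0.0729 (prevalence)
- P(+|D) = 0.9500 (sensitivity)
- P(-|¬D) = 0.9221 (specificity)
- P(+|¬D) = 0.0779 (false positive rate = 1 - specificity)

Step 1: Find P(+)
P(+) = P(+|D)P(D) + P(+|¬D)P(¬D)
     = 0.9500 × 0.0729 + 0.0779 × 0.9271
     = 0.06925500 + 0.07222109
     = 0.14147609

Step 2: Apply Bayes' theorem for P(D|+)
P(D|+) = P(+|D)P(D) / P(+)
       = 0.06925500 / 0.14147609
       = 0.4895


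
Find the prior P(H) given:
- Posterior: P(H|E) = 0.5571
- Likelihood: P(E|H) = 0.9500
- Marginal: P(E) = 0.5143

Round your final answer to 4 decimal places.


From Bayes' theorem: P(H|E) = P(E|H) × P(H) / P(E)

Rearranging for P(H):
P(H) = P(H|E) × P(E) / P(E|H)
     = 0.5571 × 0.5143 / 0.9500
     = 0.28651653 / 0.9500
     = 0.3016


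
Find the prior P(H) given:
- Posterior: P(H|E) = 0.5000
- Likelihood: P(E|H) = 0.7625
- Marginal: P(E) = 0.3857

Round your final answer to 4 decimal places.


From Bayes' theorem: P(H|E) = P(E|H) × P(H) / P(E)

Rearranging for P(H):
P(H) = P(H|E) × P(E) / P(E|H)
     = 0.5000 × 0.3857 / 0.7625
     = 0.19285000 / 0.7625
     = 0.2529


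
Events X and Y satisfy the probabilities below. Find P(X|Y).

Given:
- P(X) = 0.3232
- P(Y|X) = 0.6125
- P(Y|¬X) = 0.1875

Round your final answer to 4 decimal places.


Bayes' theorem: P(X|Y) = P(Y|X) × P(X) / P(Y)

Step 1: Calculate P(Y) using law of total probability
P(Y) = P(Y|X)P(X) + P(Y|¬X)P(¬X)
     = 0.6125 × 0.3232 + 0.1875 × 0.6768
     = 0.19796000 + 0.12690000
     = 0.32486000

Step 2: Apply Bayes' theorem
P(X|Y) = P(Y|X) × P(X) / P(Y)
       = 0.19796000 / 0.32486000
       = 0.6094


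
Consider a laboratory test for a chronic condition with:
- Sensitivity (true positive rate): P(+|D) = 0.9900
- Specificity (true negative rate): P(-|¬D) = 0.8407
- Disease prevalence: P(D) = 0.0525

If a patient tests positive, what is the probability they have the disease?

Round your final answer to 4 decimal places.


Let D = has disease, + = positive test

Given:
- P(D) = 0.0525 (prevalence)
- P(+|D) = 0.9900 (sensitivity)
- P(-|¬D) = 0.8407 (specificity)
- P(+|¬D) = 0.1593 (false positive rate = 1 - specificity)

Step 1: Find P(+)
P(+) = P(+|D)P(D) + P(+|¬D)P(¬D)
     = 0.9900 × 0.0525 + 0.1593 × 0.9475
     = 0.05197500 + 0.15093675
     = 0.20291175

Step 2: Apply Bayes' theorem for P(D|+)
P(D|+) = P(+|D)P(D) / P(+)
       = 0.05197500 / 0.20291175
       = 0.2561


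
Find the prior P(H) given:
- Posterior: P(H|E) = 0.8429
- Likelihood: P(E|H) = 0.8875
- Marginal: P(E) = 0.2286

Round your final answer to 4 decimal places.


From Bayes' theorem: P(H|E) = P(E|H) × P(H) / P(E)

Rearranging for P(H):
P(H) = P(H|E) × P(E) / P(E|H)
     = 0.8429 × 0.2286 / 0.8875
     = 0.19268694 / 0.8875
     = 0.2171


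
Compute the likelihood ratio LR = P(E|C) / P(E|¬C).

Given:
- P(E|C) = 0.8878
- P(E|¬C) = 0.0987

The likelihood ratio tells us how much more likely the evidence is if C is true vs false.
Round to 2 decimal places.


Likelihood Ratio (LR) = P(E|C) / P(E|¬C)

LR = 0.8878 / 0.0987
   = 8.99

The evidence is 8.99 times more likely if C is true than if C is false.
LR > 1, so observing E raises the odds in favor of C.


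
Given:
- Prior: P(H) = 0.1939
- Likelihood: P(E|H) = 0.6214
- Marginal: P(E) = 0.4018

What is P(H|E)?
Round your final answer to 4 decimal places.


Using Bayes' theorem:

P(H|E) = P(E|H) × P(H) / P(E)
       = 0.6214 × 0.1939 / 0.4018
       = 0.12048946 / 0.4018
       = 0.2999

The evidence strengthens our belief in H.
Prior: 0.1939 → Posterior: 0.2999


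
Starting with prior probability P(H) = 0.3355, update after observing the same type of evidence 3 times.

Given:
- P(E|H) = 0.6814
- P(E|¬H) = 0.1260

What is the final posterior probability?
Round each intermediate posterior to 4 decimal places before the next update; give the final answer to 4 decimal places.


Sequential Bayesian updating:

Initial prior: P(H) = 0.3355

Update 1:
  P(E) = 0.6814 × 0.3355 + 0.1260 × 0.6645 = 0.22860970 + 0.08372700 = 0.31233670
  P(H|E) = 0.22860970 / 0.31233670 = 0.7319

Update 2:
  P(E) = 0.6814 × 0.7319 + 0.1260 × 0.2681 = 0.49871666 + 0.03378060 = 0.53249726
  P(H|E) = 0.49871666 / 0.53249726 = 0.9366

Update 3:
  P(E) = 0.6814 × 0.9366 + 0.1260 × 0.0634 = 0.63819924 + 0.00798840 = 0.64618764
  P(H|E) = 0.63819924 / 0.64618764 = 0.9876

Final posterior: 0.9876


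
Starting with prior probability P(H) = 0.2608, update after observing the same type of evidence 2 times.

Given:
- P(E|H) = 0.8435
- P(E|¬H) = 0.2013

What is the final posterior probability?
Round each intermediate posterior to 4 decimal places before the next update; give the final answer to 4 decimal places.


Sequential Bayesian updating:

Initial prior: P(H) = 0.2608

Update 1:
  P(E) = 0.8435 × 0.2608 + 0.2013 × 0.7392 = 0.21998480 + 0.14880096 = 0.36878576
  P(H|E) = 0.21998480 / 0.36878576 = 0.5965

Update 2:
  P(E) = 0.8435 × 0.5965 + 0.2013 × 0.4035 = 0.50314775 + 0.08122455 = 0.58437230
  P(H|E) = 0.50314775 / 0.58437230 = 0.8610

Final posterior: 0.8610


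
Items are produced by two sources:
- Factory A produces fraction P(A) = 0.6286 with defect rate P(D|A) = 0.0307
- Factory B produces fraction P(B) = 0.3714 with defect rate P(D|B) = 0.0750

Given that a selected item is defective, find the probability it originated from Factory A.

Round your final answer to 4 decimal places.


Let A = from Factory A, D = defective

Given:
- P(A) = 0.6286, P(B) = 0.3714
- P(D|A) = 0.0307, P(D|B) = 0.0750

Step 1: Find P(D)
P(D) = P(D|A)P(A) + P(D|B)P(B)
     = 0.0307 × 0.6286 + 0.0750 × 0.3714
     = 0.01929802 + 0.02785500
     = 0.04715302

Step 2: Apply Bayes' theorem
P(A|D) = P(D|A)P(A) / P(D)
       = 0.01929802 / 0.04715302
       = 0.4093


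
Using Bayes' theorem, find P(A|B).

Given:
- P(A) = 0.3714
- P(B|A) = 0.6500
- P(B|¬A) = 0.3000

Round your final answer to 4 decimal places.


Bayes' theorem: P(A|B) = P(B|A) × P(A) / P(B)

Step 1: Calculate P(B) using law of total probability
P(B) = P(B|A)P(A) + P(B|¬A)P(¬A)
     = 0.6500 × 0.3714 + 0.3000 × 0.6286
     = 0.24141000 + 0.18858000
     = 0.42999000

Step 2: Apply Bayes' theorem
P(A|B) = P(B|A) × P(A) / P(B)
       = 0.24141000 / 0.42999000
       = 0.5614


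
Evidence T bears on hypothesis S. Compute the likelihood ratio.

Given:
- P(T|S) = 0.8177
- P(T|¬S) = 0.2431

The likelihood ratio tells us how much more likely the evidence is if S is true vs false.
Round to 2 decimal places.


Likelihood Ratio (LR) = P(T|S) / P(T|¬S)

LR = 0.8177 / 0.2431
   = 3.36

The evidence is 3.36 times more likely if S is true than if S is false.
Because LR exceeds 1, T is evidence for S.


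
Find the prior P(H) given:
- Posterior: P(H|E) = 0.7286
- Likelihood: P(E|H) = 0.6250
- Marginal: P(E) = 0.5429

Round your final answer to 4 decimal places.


From Bayes' theorem: P(H|E) = P(E|H) × P(H) / P(E)

Rearranging for P(H):
P(H) = P(H|E) × P(E) / P(E|H)
     = 0.7286 × 0.5429 / 0.6250
     = 0.39555694 / 0.6250
     = 0.6329


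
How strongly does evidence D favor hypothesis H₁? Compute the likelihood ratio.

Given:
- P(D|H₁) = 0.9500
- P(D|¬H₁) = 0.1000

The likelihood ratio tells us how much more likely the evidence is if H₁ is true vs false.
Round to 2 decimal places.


Likelihood Ratio (LR) = P(D|H₁) / P(D|¬H₁)

LR = 0.9500 / 0.1000
   = 9.50

The evidence is 9.50 times more likely if H₁ is true than if H₁ is false.
Since LR > 1, the evidence supports H₁ over ¬H₁.


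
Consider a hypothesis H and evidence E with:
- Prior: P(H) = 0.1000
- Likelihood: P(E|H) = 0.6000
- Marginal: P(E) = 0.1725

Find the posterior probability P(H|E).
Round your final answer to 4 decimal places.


Using Bayes' theorem:

P(H|E) = P(E|H) × P(H) / P(E)
       = 0.6000 × 0.1000 / 0.1725
       = 0.06000000 / 0.1725
       = 0.3478

The evidence strengthens our belief in H.
Prior: 0.1000 → Posterior: 0.3478


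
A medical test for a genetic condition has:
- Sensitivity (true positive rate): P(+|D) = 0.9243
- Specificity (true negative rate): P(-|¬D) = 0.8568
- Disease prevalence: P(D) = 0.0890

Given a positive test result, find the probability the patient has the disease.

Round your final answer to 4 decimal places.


Let D = has disease, + = positive test

Given:
- P(D) = 0.0890 (prevalence)
- P(+|D) = 0.9243 (sensitivity)
- P(-|¬D) = 0.8568 (specificity)
- P(+|¬D) = 0.1432 (false positive rate = 1 - specificity)

Step 1: Find P(+)
P(+) = P(+|D)P(D) + P(+|¬D)P(¬D)
     = 0.9243 × 0.0890 + 0.1432 × 0.9110
     = 0.08226270 + 0.13045520
     = 0.21271790

Step 2: Apply Bayes' theorem for P(D|+)
P(D|+) = P(+|D)P(D) / P(+)
       = 0.08226270 / 0.21271790
       = 0.3867


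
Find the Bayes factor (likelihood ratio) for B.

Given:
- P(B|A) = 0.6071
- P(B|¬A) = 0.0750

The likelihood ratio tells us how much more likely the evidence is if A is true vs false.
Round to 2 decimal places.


Likelihood Ratio (LR) = P(B|A) / P(B|¬A)

LR = 0.6071 / 0.0750
   = 8.09

The evidence is 8.09 times more likely if A is true than if A is false.
LR > 1, so observing B raises the odds in favor of A.


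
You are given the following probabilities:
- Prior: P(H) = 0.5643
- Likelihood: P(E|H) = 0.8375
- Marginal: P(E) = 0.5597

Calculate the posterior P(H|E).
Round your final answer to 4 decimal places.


Using Bayes' theorem:

P(H|E) = P(E|H) × P(H) / P(E)
       = 0.8375 × 0.5643 / 0.5597
       = 0.47260125 / 0.5597
       = 0.8444

The evidence strengthens our belief in H.
Prior: 0.5643 → Posterior: 0.8444


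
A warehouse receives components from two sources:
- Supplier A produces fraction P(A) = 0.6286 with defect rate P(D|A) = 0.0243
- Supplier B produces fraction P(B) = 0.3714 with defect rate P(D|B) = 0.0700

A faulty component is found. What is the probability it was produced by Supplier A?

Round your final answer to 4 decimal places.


Let A = from Supplier A, D = faulty

Given:
- P(A) = 0.6286, P(B) = 0.3714
- P(D|A) = 0.0243, P(D|B) = 0.0700

Step 1: Find P(D)
P(D) = P(D|A)P(A) + P(D|B)P(B)
     = 0.0243 × 0.6286 + 0.0700 × 0.3714
     = 0.01527498 + 0.02599800
     = 0.04127298

Step 2: Apply Bayes' theorem
P(A|D) = P(D|A)P(A) / P(D)
       = 0.01527498 / 0.04127298
       = 0.3701


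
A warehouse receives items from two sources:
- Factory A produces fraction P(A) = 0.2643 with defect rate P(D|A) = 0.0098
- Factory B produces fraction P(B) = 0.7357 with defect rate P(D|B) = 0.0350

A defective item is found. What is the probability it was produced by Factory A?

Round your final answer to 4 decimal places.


Let A = from Factory A, D = defective

Given:
- P(A) = 0.2643, P(B) = 0.7357
- P(D|A) = 0.0098, P(D|B) = 0.0350

Step 1: Find P(D)
P(D) = P(D|A)P(A) + P(D|B)P(B)
     = 0.0098 × 0.2643 + 0.0350 × 0.7357
     = 0.00259014 + 0.02574950
     = 0.02833964

Step 2: Apply Bayes' theorem
P(A|D) = P(D|A)P(A) / P(D)
       = 0.00259014 / 0.02833964
       = 0.0914


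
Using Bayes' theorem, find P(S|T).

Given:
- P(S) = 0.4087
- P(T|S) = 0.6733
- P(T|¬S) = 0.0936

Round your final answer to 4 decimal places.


Bayes' theorem: P(S|T) = P(T|S) × P(S) / P(T)

Step 1: Calculate P(T) using law of total probability
P(T) = P(T|S)P(S) + P(T|¬S)P(¬S)
     = 0.6733 × 0.4087 + 0.0936 × 0.5913
     = 0.27517771 + 0.05534568
     = 0.33052339

Step 2: Apply Bayes' theorem
P(S|T) = P(T|S) × P(S) / P(T)
       = 0.27517771 / 0.33052339
       = 0.8326


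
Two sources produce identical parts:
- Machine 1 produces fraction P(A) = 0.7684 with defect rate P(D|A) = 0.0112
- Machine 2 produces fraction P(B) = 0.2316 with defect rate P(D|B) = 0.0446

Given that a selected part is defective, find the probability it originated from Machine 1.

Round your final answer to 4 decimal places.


Let A = from Machine 1, D = defective

Given:
- P(A) = 0.7684, P(B) = 0.2316
- P(D|A) = 0.0112, P(D|B) = 0.0446

Step 1: Find P(D)
P(D) = P(D|A)P(A) + P(D|B)P(B)
     = 0.0112 × 0.7684 + 0.0446 × 0.2316
     = 0.00860608 + 0.01032936
     = 0.01893544

Step 2: Apply Bayes' theorem
P(A|D) = P(D|A)P(A) / P(D)
       = 0.00860608 / 0.01893544
       = 0.4545


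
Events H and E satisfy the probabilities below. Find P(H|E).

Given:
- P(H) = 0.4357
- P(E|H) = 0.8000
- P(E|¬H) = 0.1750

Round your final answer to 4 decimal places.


Bayes' theorem: P(H|E) = P(E|H) × P(H) / P(E)

Step 1: Calculate P(E) using law of total probability
P(E) = P(E|H)P(H) + P(E|¬H)P(¬H)
     = 0.8000 × 0.4357 + 0.1750 × 0.5643
     = 0.34856000 + 0.09875250
     = 0.44731250

Step 2: Apply Bayes' theorem
P(H|E) = P(E|H) × P(H) / P(E)
       = 0.34856000 / 0.44731250
       = 0.7792


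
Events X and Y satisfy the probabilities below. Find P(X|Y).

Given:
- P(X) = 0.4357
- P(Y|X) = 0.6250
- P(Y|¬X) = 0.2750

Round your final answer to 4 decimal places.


Bayes' theorem: P(X|Y) = P(Y|X) × P(X) / P(Y)

Step 1: Calculate P(Y) using law of total probability
P(Y) = P(Y|X)P(X) + P(Y|¬X)P(¬X)
     = 0.6250 × 0.4357 + 0.2750 × 0.5643
     = 0.27231250 + 0.15518250
     = 0.42749500

Step 2: Apply Bayes' theorem
P(X|Y) = P(Y|X) × P(X) / P(Y)
       = 0.27231250 / 0.42749500
       = 0.6370


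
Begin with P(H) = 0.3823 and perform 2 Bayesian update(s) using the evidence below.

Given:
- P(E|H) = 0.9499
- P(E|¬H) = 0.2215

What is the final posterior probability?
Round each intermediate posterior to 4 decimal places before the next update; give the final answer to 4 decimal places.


Sequential Bayesian updating:

Initial prior: P(H) = 0.3823

Update 1:
  P(E) = 0.9499 × 0.3823 + 0.2215 × 0.6177 = 0.36314677 + 0.13682055 = 0.49996732
  P(H|E) = 0.36314677 / 0.49996732 = 0.7263

Update 2:
  P(E) = 0.9499 × 0.7263 + 0.2215 × 0.2737 = 0.68991237 + 0.06062455 = 0.75053692
  P(H|E) = 0.68991237 / 0.75053692 = 0.9192

Final posterior: 0.9192


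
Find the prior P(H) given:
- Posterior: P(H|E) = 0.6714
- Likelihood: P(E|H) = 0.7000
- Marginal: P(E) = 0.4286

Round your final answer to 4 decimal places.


From Bayes' theorem: P(H|E) = P(E|H) × P(H) / P(E)

Rearranging for P(H):
P(H) = P(H|E) × P(E) / P(E|H)
     = 0.6714 × 0.4286 / 0.7000
     = 0.28776204 / 0.7000
     = 0.4111


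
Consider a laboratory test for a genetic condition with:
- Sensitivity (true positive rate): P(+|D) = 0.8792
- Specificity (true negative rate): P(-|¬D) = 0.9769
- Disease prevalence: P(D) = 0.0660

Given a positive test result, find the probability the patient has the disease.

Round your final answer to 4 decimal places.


Let D = has disease, + = positive test

Given:
- P(D) = 0.0660 (prevalence)
- P(+|D) = 0.8792 (sensitivity)
- P(-|¬D) = 0.9769 (specificity)
- P(+|¬D) = 0.0231 (false positive rate = 1 - specificity)

Step 1: Find P(+)
P(+) = P(+|D)P(D) + P(+|¬D)P(¬D)
     = 0.8792 × 0.0660 + 0.0231 × 0.9340
     = 0.05802720 + 0.02157540
     = 0.07960260

Step 2: Apply Bayes' theorem for P(D|+)
P(D|+) = P(+|D)P(D) / P(+)
       = 0.05802720 / 0.07960260
       = 0.7290


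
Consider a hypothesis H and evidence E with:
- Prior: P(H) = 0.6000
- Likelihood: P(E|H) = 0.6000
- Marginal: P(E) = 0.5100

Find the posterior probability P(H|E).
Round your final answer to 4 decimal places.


Using Bayes' theorem:

P(H|E) = P(E|H) × P(H) / P(E)
       = 0.6000 × 0.6000 / 0.5100
       = 0.36000000 / 0.5100
       = 0.7059

The evidence strengthens our belief in H.
Prior: 0.6000 → Posterior: 0.7059


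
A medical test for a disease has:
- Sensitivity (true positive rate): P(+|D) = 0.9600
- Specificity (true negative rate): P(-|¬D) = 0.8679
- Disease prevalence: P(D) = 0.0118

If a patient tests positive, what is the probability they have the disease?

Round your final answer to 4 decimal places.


Let D = has disease, + = positive test

Given:
- P(D) = 0.0118 (prevalence)
- P(+|D) = 0.9600 (sensitivity)
- P(-|¬D) = 0.8679 (specificity)
- P(+|¬D) = 0.1321 (false positive rate = 1 - specificity)

Step 1: Find P(+)
P(+) = P(+|D)P(D) + P(+|¬D)P(¬D)
     = 0.9600 × 0.0118 + 0.1321 × 0.9882
     = 0.01132800 + 0.13054122
     = 0.14186922

Step 2: Apply Bayes' theorem for P(D|+)
P(D|+) = P(+|D)P(D) / P(+)
       = 0.01132800 / 0.14186922
       = 0.0798


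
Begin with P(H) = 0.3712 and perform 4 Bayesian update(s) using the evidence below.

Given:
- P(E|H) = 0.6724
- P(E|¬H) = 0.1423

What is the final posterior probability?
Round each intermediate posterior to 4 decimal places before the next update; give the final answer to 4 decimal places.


Sequential Bayesian updating:

Initial prior: P(H) = 0.3712

Update 1:
  P(E) = 0.6724 × 0.3712 + 0.1423 × 0.6288 = 0.24959488 + 0.08947824 = 0.33907312
  P(H|E) = 0.24959488 / 0.33907312 = 0.7361

Update 2:
  P(E) = 0.6724 × 0.7361 + 0.1423 × 0.2639 = 0.49495364 + 0.03755297 = 0.53250661
  P(H|E) = 0.49495364 / 0.53250661 = 0.9295

Update 3:
  P(E) = 0.6724 × 0.9295 + 0.1423 × 0.0705 = 0.62499580 + 0.01003215 = 0.63502795
  P(H|E) = 0.62499580 / 0.63502795 = 0.9842

Update 4:
  P(E) = 0.6724 × 0.9842 + 0.1423 × 0.0158 = 0.66177608 + 0.00224834 = 0.66402442
  P(H|E) = 0.66177608 / 0.66402442 = 0.9966

Final posterior: 0.9966


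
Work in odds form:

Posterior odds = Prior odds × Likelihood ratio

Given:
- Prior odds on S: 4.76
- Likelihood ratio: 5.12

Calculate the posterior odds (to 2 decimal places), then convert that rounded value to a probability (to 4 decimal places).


Step 1: Calculate posterior odds
Posterior odds = Prior odds × LR
               = 4.76 × 5.12
               = 24.37

Step 2: Convert to probability
P(S|E) = Posterior odds / (1 + Posterior odds)
       = 24.37 / (1 + 24.37)
       = 24.37 / 25.37
       = 0.9606

The evidence increased P(S) from 0.8264 to 0.9606.


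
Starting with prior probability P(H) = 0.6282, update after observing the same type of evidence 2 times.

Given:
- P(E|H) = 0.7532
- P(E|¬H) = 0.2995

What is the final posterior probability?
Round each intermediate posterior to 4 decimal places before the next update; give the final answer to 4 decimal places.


Sequential Bayesian updating:

Initial prior: P(H) = 0.6282

Update 1:
  P(E) = 0.7532 × 0.6282 + 0.2995 × 0.3718 = 0.47316024 + 0.11135410 = 0.58451434
  P(H|E) = 0.47316024 / 0.58451434 = 0.8095

Update 2:
  P(E) = 0.7532 × 0.8095 + 0.2995 × 0.1905 = 0.60971540 + 0.05705475 = 0.66677015
  P(H|E) = 0.60971540 / 0.66677015 = 0.9144

Final posterior: 0.9144


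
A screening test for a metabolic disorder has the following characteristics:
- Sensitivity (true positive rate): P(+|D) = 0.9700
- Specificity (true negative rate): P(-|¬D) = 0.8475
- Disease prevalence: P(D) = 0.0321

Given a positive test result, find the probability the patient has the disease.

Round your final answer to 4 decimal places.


Let D = has disease, + = positive test

Given:
- P(D) = 0.0321 (prevalence)
- P(+|D) = 0.9700 (sensitivity)
- P(-|¬D) = 0.8475 (specificity)
- P(+|¬D) = 0.1525 (false positive rate = 1 - specificity)

Step 1: Find P(+)
P(+) = P(+|D)P(D) + P(+|¬D)P(¬D)
     = 0.9700 × 0.0321 + 0.1525 × 0.9679
     = 0.03113700 + 0.14760475
     = 0.17874175

Step 2: Apply Bayes' theorem for P(D|+)
P(D|+) = P(+|D)P(D) / P(+)
       = 0.03113700 / 0.17874175
       = 0.1742


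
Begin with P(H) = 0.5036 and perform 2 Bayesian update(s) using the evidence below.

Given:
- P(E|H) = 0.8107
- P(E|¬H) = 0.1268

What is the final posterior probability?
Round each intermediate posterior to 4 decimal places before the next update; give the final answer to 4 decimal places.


Sequential Bayesian updating:

Initial prior: P(H) = 0.5036

Update 1:
  P(E) = 0.8107 × 0.5036 + 0.1268 × 0.4964 = 0.40826852 + 0.06294352 = 0.47121204
  P(H|E) = 0.40826852 / 0.47121204 = 0.8664

Update 2:
  P(E) = 0.8107 × 0.8664 + 0.1268 × 0.1336 = 0.70239048 + 0.01694048 = 0.71933096
  P(H|E) = 0.70239048 / 0.71933096 = 0.9764

Final posterior: 0.9764


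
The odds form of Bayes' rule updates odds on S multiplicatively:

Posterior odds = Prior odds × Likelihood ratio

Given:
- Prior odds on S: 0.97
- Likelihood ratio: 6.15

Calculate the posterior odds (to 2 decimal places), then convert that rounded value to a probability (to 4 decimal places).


Step 1: Calculate posterior odds
Posterior odds = Prior odds × LR
               = 0.97 × 6.15
               = 5.97

Step 2: Convert to probability
P(S|E) = Posterior odds / (1 + Posterior odds)
       = 5.97 / (1 + 5.97)
       = 5.97 / 6.97
       = 0.8565

The evidence increased P(S) from 0.4924 to 0.8565.


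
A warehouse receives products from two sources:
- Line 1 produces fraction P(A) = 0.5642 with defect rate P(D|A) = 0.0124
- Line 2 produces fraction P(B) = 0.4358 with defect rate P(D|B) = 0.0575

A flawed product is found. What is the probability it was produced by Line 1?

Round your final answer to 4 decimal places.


Let A = from Line 1, D = flawed

Given:
- P(A) = 0.5642, P(B) = 0.4358
- P(D|A) = 0.0124, P(D|B) = 0.0575

Step 1: Find P(D)
P(D) = P(D|A)P(A) + P(D|B)P(B)
     = 0.0124 × 0.5642 + 0.0575 × 0.4358
     = 0.00699608 + 0.02505850
     = 0.03205458

Step 2: Apply Bayes' theorem
P(A|D) = P(D|A)P(A) / P(D)
       = 0.00699608 / 0.03205458
       = 0.2183


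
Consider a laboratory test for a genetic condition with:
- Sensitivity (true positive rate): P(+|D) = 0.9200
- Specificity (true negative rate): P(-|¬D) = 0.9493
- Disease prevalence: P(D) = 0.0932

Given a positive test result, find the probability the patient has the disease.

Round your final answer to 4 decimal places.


Let D = has disease, + = positive test

Given:
- P(D) = 0.0932 (prevalence)
- P(+|D) = 0.9200 (sensitivity)
- P(-|¬D) = 0.9493 (specificity)
- P(+|¬D) = 0.0507 (false positive rate = 1 - specificity)

Step 1: Find P(+)
P(+) = P(+|D)P(D) + P(+|¬D)P(¬D)
     = 0.9200 × 0.0932 + 0.0507 × 0.9068
     = 0.08574400 + 0.04597476
     = 0.13171876

Step 2: Apply Bayes' theorem for P(D|+)
P(D|+) = P(+|D)P(D) / P(+)
       = 0.08574400 / 0.13171876
       = 0.6510


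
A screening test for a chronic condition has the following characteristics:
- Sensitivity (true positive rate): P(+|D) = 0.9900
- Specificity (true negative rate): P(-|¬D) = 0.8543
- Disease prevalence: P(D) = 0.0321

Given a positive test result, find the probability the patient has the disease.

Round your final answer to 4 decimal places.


Let D = has disease, + = positive test

Given:
- P(D) = 0.0321 (prevalence)
- P(+|D) = 0.9900 (sensitivity)
- P(-|¬D) = 0.8543 (specificity)
- P(+|¬D) = 0.1457 (false positive rate = 1 - specificity)

Step 1: Find P(+)
P(+) = P(+|D)P(D) + P(+|¬D)P(¬D)
     = 0.9900 × 0.0321 + 0.1457 × 0.9679
     = 0.03177900 + 0.14102303
     = 0.17280203

Step 2: Apply Bayes' theorem for P(D|+)
P(D|+) = P(+|D)P(D) / P(+)
       = 0.03177900 / 0.17280203
       = 0.1839


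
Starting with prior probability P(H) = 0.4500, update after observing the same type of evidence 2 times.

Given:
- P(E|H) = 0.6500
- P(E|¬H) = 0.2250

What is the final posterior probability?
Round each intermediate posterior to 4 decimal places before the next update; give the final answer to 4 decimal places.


Sequential Bayesian updating:

Initial prior: P(H) = 0.4500

Update 1:
  P(E) = 0.6500 × 0.4500 + 0.2250 × 0.5500 = 0.29250000 + 0.12375000 = 0.41625000
  P(H|E) = 0.29250000 / 0.41625000 = 0.7027

Update 2:
  P(E) = 0.6500 × 0.7027 + 0.2250 × 0.2973 = 0.45675500 + 0.06689250 = 0.52364750
  P(H|E) = 0.45675500 / 0.52364750 = 0.8723

Final posterior: 0.8723


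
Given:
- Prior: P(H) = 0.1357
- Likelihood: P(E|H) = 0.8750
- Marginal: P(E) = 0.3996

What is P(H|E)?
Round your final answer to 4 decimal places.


Using Bayes' theorem:

P(H|E) = P(E|H) × P(H) / P(E)
       = 0.8750 × 0.1357 / 0.3996
       = 0.11873750 / 0.3996
       = 0.2971

The evidence strengthens our belief in H.
Prior: 0.1357 → Posterior: 0.2971


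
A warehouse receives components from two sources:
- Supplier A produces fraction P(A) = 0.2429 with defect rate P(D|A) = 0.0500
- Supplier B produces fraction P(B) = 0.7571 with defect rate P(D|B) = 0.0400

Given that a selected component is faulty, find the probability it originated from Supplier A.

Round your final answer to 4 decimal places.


Let A = from Supplier A, D = faulty

Given:
- P(A) = 0.2429, P(B) = 0.7571
- P(D|A) = 0.0500, P(D|B) = 0.0400

Step 1: Find P(D)
P(D) = P(D|A)P(A) + P(D|B)P(B)
     = 0.0500 × 0.2429 + 0.0400 × 0.7571
     = 0.01214500 + 0.03028400
     = 0.04242900

Step 2: Apply Bayes' theorem
P(A|D) = P(D|A)P(A) / P(D)
       = 0.01214500 / 0.04242900
       = 0.2862


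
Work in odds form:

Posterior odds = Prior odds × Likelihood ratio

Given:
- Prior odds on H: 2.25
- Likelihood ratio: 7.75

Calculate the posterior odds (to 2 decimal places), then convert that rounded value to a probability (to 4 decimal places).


Step 1: Calculate posterior odds
Posterior odds = Prior odds × LR
               = 2.25 × 7.75
               = 17.44

Step 2: Convert to probability
P(H|E) = Posterior odds / (1 + Posterior odds)
       = 17.44 / (1 + 17.44)
       = 17.44 / 18.44
       = 0.9458

The evidence increased P(H) from 0.6923 to 0.9458.


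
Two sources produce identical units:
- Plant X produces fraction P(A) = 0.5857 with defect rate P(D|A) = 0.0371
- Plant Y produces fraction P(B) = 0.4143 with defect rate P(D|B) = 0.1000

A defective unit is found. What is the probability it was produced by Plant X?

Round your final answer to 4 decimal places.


Let A = from Plant X, D = defective

Given:
- P(A) = 0.5857, P(B) = 0.4143
- P(D|A) = 0.0371, P(D|B) = 0.1000

Step 1: Find P(D)
P(D) = P(D|A)P(A) + P(D|B)P(B)
     = 0.0371 × 0.5857 + 0.1000 × 0.4143
     = 0.02172947 + 0.04143000
     = 0.06315947

Step 2: Apply Bayes' theorem
P(A|D) = P(D|A)P(A) / P(D)
       = 0.02172947 / 0.06315947
       = 0.3440


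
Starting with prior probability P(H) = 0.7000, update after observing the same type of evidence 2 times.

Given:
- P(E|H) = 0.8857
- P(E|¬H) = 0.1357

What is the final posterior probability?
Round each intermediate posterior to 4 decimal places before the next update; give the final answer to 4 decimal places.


Sequential Bayesian updating:

Initial prior: P(H) = 0.7000

Update 1:
  P(E) = 0.8857 × 0.7000 + 0.1357 × 0.3000 = 0.61999000 + 0.04071000 = 0.66070000
  P(H|E) = 0.61999000 / 0.66070000 = 0.9384

Update 2:
  P(E) = 0.8857 × 0.9384 + 0.1357 × 0.0616 = 0.83114088 + 0.00835912 = 0.83950000
  P(H|E) = 0.83114088 / 0.83950000 = 0.9900

Final posterior: 0.9900


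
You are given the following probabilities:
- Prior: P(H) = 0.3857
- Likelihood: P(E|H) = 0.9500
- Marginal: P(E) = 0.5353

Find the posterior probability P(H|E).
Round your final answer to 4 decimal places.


Using Bayes' theorem:

P(H|E) = P(E|H) × P(H) / P(E)
       = 0.9500 × 0.3857 / 0.5353
       = 0.36641500 / 0.5353
       = 0.6845

The evidence strengthens our belief in H.
Prior: 0.3857 → Posterior: 0.6845


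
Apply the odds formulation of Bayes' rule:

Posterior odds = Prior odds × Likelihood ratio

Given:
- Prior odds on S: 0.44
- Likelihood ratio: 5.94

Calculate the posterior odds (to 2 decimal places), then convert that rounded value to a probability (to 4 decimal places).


Step 1: Calculate posterior odds
Posterior odds = Prior odds × LR
               = 0.44 × 5.94
               = 2.61

Step 2: Convert to probability
P(S|E) = Posterior odds / (1 + Posterior odds)
       = 2.61 / (1 + 2.61)
       = 2.61 / 3.61
       = 0.7230

The evidence increased P(S) from 0.3056 to 0.7230.


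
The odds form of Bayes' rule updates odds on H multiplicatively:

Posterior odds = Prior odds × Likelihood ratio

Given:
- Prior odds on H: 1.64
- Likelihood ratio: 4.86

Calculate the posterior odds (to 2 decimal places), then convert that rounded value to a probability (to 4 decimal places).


Step 1: Calculate posterior odds
Posterior odds = Prior odds × LR
               = 1.64 × 4.86
               = 7.97

Step 2: Convert to probability
P(H|E) = Posterior odds / (1 + Posterior odds)
       = 7.97 / (1 + 7.97)
       = 7.97 / 8.97
       = 0.8885

The evidence increased P(H) from 0.6212 to 0.8885.


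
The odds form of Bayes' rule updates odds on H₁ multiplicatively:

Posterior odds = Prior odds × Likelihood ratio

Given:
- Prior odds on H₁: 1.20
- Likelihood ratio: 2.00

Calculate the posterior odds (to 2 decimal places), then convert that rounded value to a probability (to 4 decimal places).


Step 1: Calculate posterior odds
Posterior odds = Prior odds × LR
               = 1.20 × 2.00
               = 2.40

Step 2: Convert to probability
P(H₁|E) = Posterior odds / (1 + Posterior odds)
       = 2.40 / (1 + 2.40)
       = 2.40 / 3.40
       = 0.7059

The evidence increased P(H₁) from 0.5455 to 0.7059.


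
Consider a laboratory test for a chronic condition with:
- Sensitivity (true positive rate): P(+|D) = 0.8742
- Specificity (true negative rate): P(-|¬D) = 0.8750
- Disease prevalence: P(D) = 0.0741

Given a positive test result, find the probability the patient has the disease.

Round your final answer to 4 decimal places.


Let D = has disease, + = positive test

Given:
- P(D) = 0.0741 (prevalence)
- P(+|D) = 0.8742 (sensitivity)
- P(-|¬D) = 0.8750 (specificity)
- P(+|¬D) = 0.1250 (false positive rate = 1 - specificity)

Step 1: Find P(+)
P(+) = P(+|D)P(D) + P(+|¬D)P(¬D)
     = 0.8742 × 0.0741 + 0.1250 × 0.9259
     = 0.06477822 + 0.11573750
     = 0.18051572

Step 2: Apply Bayes' theorem for P(D|+)
P(D|+) = P(+|D)P(D) / P(+)
       = 0.06477822 / 0.18051572
       = 0.3589


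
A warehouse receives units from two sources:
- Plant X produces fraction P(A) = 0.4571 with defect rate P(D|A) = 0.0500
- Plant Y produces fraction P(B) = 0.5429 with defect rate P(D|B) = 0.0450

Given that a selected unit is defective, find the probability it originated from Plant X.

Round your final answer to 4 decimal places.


Let A = from Plant X, D = defective

Given:
- P(A) = 0.4571, P(B) = 0.5429
- P(D|A) = 0.0500, P(D|B) = 0.0450

Step 1: Find P(D)
P(D) = P(D|A)P(A) + P(D|B)P(B)
     = 0.0500 × 0.4571 + 0.0450 × 0.5429
     = 0.02285500 + 0.02443050
     = 0.04728550

Step 2: Apply Bayes' theorem
P(A|D) = P(D|A)P(A) / P(D)
       = 0.02285500 / 0.04728550
       = 0.4833


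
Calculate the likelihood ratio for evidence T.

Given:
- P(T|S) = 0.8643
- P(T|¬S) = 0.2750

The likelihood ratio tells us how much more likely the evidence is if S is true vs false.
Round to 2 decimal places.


Likelihood Ratio (LR) = P(T|S) / P(T|¬S)

LR = 0.8643 / 0.2750
   = 3.14

The evidence is 3.14 times more likely if S is true than if S is false.
Because LR exceeds 1, T is evidence for S.
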